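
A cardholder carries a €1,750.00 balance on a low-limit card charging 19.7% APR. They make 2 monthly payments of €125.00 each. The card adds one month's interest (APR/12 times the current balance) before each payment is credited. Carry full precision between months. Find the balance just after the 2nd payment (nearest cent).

€1,555.88

Monthly rate r = 19.7%/12 = 1.64167% = 0.0164167.
Each month: B ← B·(1+r) − €125.00.
Month 1: interest €28.73; balance after payment €1,653.73.
Month 2: interest €27.15; balance after payment €1,555.88.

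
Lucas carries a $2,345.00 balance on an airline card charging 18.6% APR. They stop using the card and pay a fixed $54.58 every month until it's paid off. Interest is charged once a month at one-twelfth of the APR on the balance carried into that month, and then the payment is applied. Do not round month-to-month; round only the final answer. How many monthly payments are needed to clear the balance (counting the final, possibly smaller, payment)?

72 payments

Monthly rate r = 18.6%/12 = 1.55% = 0.0155.
Recurrence: B ← B·(1+r) − $54.58.
Month 1: interest $36.35; balance after payment $2,326.77.
Month 2: interest $36.06; balance after payment $2,308.25.
Closed form: n = −ln(1 − rB₀/P)/ln(1+r) = −ln(0.33405)/ln(1.0155) ≈ 71.286, so the balance reaches zero during payment 72.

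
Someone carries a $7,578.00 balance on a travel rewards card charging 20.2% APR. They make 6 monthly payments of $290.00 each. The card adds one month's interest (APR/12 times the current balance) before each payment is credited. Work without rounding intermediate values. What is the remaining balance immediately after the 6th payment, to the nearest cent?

$6,561.43

Monthly rate r = 20.2%/12 = 1.68333% = 0.0168333.
Each month: B ← B·(1+r) − $290.00.
Month 1: interest $127.56; balance after payment $7,415.56.
Month 2: interest $124.83; balance after payment $7,250.39.
Month 3: interest $122.05; balance after payment $7,082.44.
Month 4: interest $119.22; balance after payment $6,911.66.
Month 5: interest $116.35; balance after payment $6,738.01.
Month 6: interest $113.42; balance after payment $6,561.43.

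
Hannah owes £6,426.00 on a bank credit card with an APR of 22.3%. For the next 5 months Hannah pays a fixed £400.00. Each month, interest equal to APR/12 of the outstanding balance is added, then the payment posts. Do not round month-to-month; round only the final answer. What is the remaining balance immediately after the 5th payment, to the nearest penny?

Monthly rate r = 22.3%/12 = 1.85833% = 0.0185833.
Each month: B ← B·(1+r) − £400.00.
Month 1: interest £119.42; balance after payment £6,145.42.
Month 2: interest £114.20; balance after payment £5,859.62.
Month 3: interest £108.89; balance after payment £5,568.51.
Month 4: interest £103.48; balance after payment £5,271.99.
Month 5: interest £97.97; balance after payment £4,969.96.

£4,969.96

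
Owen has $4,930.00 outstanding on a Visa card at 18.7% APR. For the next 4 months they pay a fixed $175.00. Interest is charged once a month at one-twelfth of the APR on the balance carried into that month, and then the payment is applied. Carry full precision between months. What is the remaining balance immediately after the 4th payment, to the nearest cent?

$4,528.03

Monthly rate r = 18.7%/12 = 1.55833% = 0.0155833.
Each month: B ← B·(1+r) − $175.00.
Month 1: interest $76.83; balance after payment $4,831.83.
Month 2: interest $75.30; balance after payment $4,732.12.
Month 3: interest $73.74; balance after payment $4,630.86.
Month 4: interest $72.16; balance after payment $4,528.03.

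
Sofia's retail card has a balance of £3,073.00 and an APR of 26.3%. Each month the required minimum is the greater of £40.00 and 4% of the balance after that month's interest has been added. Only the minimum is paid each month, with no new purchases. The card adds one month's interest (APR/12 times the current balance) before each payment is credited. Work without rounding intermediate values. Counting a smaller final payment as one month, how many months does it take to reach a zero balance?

Monthly rate r = 26.3%/12 = 2.19167% = 0.0219167.
While 4% of the post-interest balance exceeds £40.00, each month B ← (B·(1+r))·(1 − 0.04), i.e. B shrinks by the factor (1+r)·0.96 = 0.98104.
This holds for months 1–60. Entering month 61 the balance is £974.46; 4% of the post-interest balance is now below £40.00, so the flat £40.00 minimum applies from here.
From month 61 a fixed £40.00 at rate r clears £974.46 in 36 more payments. Total: 60 + 36 = 96 months.

96 months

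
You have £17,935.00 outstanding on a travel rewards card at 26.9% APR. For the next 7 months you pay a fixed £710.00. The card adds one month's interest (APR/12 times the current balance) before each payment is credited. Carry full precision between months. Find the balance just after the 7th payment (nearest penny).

Monthly rate r = 26.9%/12 = 2.24167% = 0.0224167.
Each month: B ← B·(1+r) − £710.00.
Month 1: interest £402.04; balance after payment £17,627.04.
Month 2: interest £395.14; balance after payment £17,312.18.
Month 3: interest £388.08; balance after payment £16,990.26.
Month 4: interest £380.87; balance after payment £16,661.13.
Month 5: interest £373.49; balance after payment £16,324.62.
Month 6: interest £365.94; balance after payment £15,980.56.
Month 7: interest £358.23; balance after payment £15,628.79.

£15,628.79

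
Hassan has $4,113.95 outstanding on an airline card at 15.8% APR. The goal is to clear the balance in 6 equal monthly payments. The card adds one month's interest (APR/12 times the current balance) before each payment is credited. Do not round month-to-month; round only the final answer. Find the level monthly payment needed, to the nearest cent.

Monthly rate r = 15.8%/12 = 1.31667% = 0.0131667.
Level-payment amortization: P = B₀·r / (1 − (1+r)^(−n)) = 4113.95·0.0131667 / (1 − 1.01317^(−6)).
Denominator 1 − (1+r)^(−6) = 0.0754835521.
P = 54.167 / 0.0754835521 ≈ 717.60.

$717.60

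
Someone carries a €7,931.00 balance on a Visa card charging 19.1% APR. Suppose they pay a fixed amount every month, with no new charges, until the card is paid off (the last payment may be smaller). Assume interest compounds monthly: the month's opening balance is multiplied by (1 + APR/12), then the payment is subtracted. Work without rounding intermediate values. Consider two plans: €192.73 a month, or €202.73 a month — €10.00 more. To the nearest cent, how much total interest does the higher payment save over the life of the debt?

Monthly rate r = 19.1%/12 = 1.59167% = 0.0159167.
At €192.73/mo: n = ⌈−ln(1 − rB₀/P)/ln(1+r)⌉ = 68 payments (last €75.37); total interest = total paid − €7,931.00 = €5,057.28.
At €202.73/mo: 62 payments (last €146.42); total interest €4,581.95.
Interest saved = €5,057.28 − €4,581.95 = €475.33.

€475.33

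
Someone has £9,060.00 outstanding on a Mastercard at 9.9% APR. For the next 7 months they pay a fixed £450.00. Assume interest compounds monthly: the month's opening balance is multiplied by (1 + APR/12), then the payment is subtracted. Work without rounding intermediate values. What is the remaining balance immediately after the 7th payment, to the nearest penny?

Monthly rate r = 9.9%/12 = 0.825% = 0.00825.
Each month: B ← B·(1+r) − £450.00.
Month 1: interest £74.75; balance after payment £8,684.75.
Month 2: interest £71.65; balance after payment £8,306.39.
Month 3: interest £68.53; balance after payment £7,924.92.
Month 4: interest £65.38; balance after payment £7,540.30.
Month 5: interest £62.21; balance after payment £7,152.51.
Month 6: interest £59.01; balance after payment £6,761.52.
Month 7: interest £55.78; balance after payment £6,367.30.

£6,367.30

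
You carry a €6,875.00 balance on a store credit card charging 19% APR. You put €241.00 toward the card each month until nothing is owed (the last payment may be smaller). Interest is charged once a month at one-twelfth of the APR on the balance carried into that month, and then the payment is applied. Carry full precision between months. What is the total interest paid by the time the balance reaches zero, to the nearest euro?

Monthly rate r = 19%/12 = 1.58333% = 0.0158333.
Payoff takes n = ⌈−ln(1 − rB₀/P)/ln(1+r)⌉ = ⌈38.251⌉ = 39 payments; the last is €60.76.
Total paid = 38·€241.00 + €60.76 = €9,218.76.
Total interest = total paid − principal = €9,218.76 − €6,875.00 = €2,343.76.

€2,344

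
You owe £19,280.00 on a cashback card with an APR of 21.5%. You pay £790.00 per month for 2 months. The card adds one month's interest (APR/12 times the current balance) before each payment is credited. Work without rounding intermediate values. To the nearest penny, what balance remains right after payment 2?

Monthly rate r = 21.5%/12 = 1.79167% = 0.0179167.
Each month: B ← B·(1+r) − £790.00.
Month 1: interest £345.43; balance after payment £18,835.43.
Month 2: interest £337.47; balance after payment £18,382.90.

£18,382.90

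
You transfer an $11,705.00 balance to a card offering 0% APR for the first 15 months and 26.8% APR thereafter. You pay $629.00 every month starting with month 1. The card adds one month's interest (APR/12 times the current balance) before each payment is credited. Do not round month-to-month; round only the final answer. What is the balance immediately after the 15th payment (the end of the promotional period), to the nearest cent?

Promo months 1–15 at r₀ = 0%/12 = 0; months 16+ at r₁ = 26.8%/12 = 0.0223333.
After month 15 (no interest yet): B = $11,705.00 − 15·$629.00 = $2,270.00.

$2,270.00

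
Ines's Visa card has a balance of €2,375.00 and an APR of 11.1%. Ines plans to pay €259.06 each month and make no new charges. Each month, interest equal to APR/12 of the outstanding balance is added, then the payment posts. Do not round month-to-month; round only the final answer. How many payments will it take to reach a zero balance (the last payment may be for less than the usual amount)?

Monthly rate r = 11.1%/12 = 0.925% = 0.00925.
Recurrence: B ← B·(1+r) − €259.06.
Month 1: interest €21.97; balance after payment €2,137.91.
Month 2: interest €19.78; balance after payment €1,898.62.
Closed form: n = −ln(1 − rB₀/P)/ln(1+r) = −ln(0.9152)/ln(1.00925) ≈ 9.624, so the balance reaches zero during payment 10.

10 months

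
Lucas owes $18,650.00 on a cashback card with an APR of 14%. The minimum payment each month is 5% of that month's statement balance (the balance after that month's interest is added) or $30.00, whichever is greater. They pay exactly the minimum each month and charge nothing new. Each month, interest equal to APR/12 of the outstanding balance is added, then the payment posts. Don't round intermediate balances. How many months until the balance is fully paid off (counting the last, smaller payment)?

110 months

Monthly rate r = 14%/12 = 1.16667% = 0.0116667.
While 5% of the post-interest balance exceeds $30.00, each month B ← (B·(1+r))·(1 − 0.05), i.e. B shrinks by the factor (1+r)·0.95 = 0.96108.
This holds for months 1–87. Entering month 88 the balance is $590.05; 5% of the post-interest balance is now below $30.00, so the flat $30.00 minimum applies from here.
From month 88 a fixed $30.00 at rate r clears $590.05 in 23 more payments. Total: 87 + 23 = 110 months.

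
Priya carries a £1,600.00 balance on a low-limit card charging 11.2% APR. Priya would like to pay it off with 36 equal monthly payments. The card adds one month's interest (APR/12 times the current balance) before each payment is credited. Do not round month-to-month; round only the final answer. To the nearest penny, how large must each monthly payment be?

£52.53

Monthly rate r = 11.2%/12 = 0.933333% = 0.00933333.
Level-payment amortization: P = B₀·r / (1 − (1+r)^(−n)) = 1600.00·0.00933333 / (1 − 1.00933^(−36)).
Denominator 1 − (1+r)^(−36) = 0.284262421.
P = 14.9333 / 0.284262421 ≈ 52.53.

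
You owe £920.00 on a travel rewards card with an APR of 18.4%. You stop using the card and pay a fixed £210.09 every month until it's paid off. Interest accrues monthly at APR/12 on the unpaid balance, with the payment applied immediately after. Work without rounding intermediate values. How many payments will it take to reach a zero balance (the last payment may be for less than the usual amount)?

5 payments

Monthly rate r = 18.4%/12 = 1.53333% = 0.0153333.
Recurrence: B ← B·(1+r) − £210.09.
Month 1: interest £14.11; balance after payment £724.02.
Month 2: interest £11.10; balance after payment £525.03.
Month 3: interest £8.05; balance after payment £322.99.
Month 4: interest £4.95; balance after payment £117.85.
Month 5: interest £1.81; balance after payment £0.00.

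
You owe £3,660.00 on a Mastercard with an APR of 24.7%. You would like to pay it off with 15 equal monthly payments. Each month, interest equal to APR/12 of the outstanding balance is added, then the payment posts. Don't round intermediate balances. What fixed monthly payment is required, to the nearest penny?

£286.09

Monthly rate r = 24.7%/12 = 2.05833% = 0.0205833.
Level-payment amortization: P = B₀·r / (1 − (1+r)^(−n)) = 3660.00·0.0205833 / (1 − 1.02058^(−15)).
Denominator 1 − (1+r)^(−15) = 0.263330104.
P = 75.335 / 0.263330104 ≈ 286.09.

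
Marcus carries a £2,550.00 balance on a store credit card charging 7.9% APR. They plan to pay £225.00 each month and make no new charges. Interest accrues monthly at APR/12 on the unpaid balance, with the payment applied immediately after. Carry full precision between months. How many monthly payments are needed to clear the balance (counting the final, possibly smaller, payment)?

12 months

Monthly rate r = 7.9%/12 = 0.658333% = 0.00658333.
Recurrence: B ← B·(1+r) − £225.00.
Month 1: interest £16.79; balance after payment £2,341.79.
Month 2: interest £15.42; balance after payment £2,132.20.
Closed form: n = −ln(1 − rB₀/P)/ln(1+r) = −ln(0.92539)/ln(1.00658) ≈ 11.817, so the balance reaches zero during payment 12.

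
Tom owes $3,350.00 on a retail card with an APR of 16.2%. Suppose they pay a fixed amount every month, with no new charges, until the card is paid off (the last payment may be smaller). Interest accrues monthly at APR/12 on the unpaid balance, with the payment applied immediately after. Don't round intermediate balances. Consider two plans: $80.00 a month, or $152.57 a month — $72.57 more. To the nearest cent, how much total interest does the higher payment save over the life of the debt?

$970.11

Monthly rate r = 16.2%/12 = 1.35% = 0.0135.
At $80.00/mo: n = ⌈−ln(1 − rB₀/P)/ln(1+r)⌉ = 63 payments (last $10.37); total interest = total paid − $3,350.00 = $1,620.37.
At $152.57/mo: 27 payments (last $33.44); total interest $650.26.
Interest saved = $1,620.37 − $650.26 = $970.11.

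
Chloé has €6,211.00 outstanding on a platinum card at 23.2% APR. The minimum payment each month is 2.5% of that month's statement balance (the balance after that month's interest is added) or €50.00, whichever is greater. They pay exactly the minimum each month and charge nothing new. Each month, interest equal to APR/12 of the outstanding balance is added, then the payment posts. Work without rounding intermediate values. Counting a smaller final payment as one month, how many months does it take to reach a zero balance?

262 months

Monthly rate r = 23.2%/12 = 1.93333% = 0.0193333.
While 2.5% of the post-interest balance exceeds €50.00, each month B ← (B·(1+r))·(1 − 0.025), i.e. B shrinks by the factor (1+r)·0.975 = 0.99385.
This holds for months 1–187. Entering month 188 the balance is €1,959.56; 2.5% of the post-interest balance is now below €50.00, so the flat €50.00 minimum applies from here.
From month 188 a fixed €50.00 at rate r clears €1,959.56 in 75 more payments. Total: 187 + 75 = 262 months.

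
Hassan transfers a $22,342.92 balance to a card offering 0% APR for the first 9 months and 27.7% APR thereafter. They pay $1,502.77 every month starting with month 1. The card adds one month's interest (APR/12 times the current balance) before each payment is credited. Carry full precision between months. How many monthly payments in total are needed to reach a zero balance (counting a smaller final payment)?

Promo months 1–9 at r₀ = 0%/12 = 0; months 10+ at r₁ = 27.7%/12 = 0.0230833.
After month 9 (no interest yet): B = $22,342.92 − 9·$1,502.77 = $8,817.99.
Then at r₁ with $1,502.77/mo: n₂ = −ln(1 − r₁·B/P)/ln(1+r₁) ≈ 6.38 → 7 more payments.

16 payments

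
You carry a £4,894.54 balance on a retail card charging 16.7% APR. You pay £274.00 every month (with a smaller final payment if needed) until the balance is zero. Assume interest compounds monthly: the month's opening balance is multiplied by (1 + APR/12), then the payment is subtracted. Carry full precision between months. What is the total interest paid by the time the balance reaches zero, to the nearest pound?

Monthly rate r = 16.7%/12 = 1.39167% = 0.0139167.
Payoff takes n = ⌈−ln(1 − rB₀/P)/ln(1+r)⌉ = ⌈20.680⌉ = 21 payments; the last is £186.76.
Total paid = 20·£274.00 + £186.76 = £5,666.76.
Total interest = total paid − principal = £5,666.76 − £4,894.54 = £772.22.

£772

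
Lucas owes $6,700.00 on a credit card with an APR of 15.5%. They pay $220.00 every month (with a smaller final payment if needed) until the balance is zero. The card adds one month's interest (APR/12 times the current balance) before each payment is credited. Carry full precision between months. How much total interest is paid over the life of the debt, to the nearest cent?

Monthly rate r = 15.5%/12 = 1.29167% = 0.0129167.
Payoff takes n = ⌈−ln(1 − rB₀/P)/ln(1+r)⌉ = ⌈38.947⌉ = 39 payments; the last is $208.31.
Total paid = 38·$220.00 + $208.31 = $8,568.31.
Total interest = total paid − principal = $8,568.31 − $6,700.00 = $1,868.31.

$1,868.31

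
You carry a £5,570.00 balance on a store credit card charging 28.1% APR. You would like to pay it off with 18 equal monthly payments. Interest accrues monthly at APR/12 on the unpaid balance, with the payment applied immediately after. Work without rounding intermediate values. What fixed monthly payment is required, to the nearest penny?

£382.78

Monthly rate r = 28.1%/12 = 2.34167% = 0.0234167.
Level-payment amortization: P = B₀·r / (1 − (1+r)^(−n)) = 5570.00·0.0234167 / (1 − 1.02342^(−18)).
Denominator 1 − (1+r)^(−18) = 0.340742219.
P = 130.431 / 0.340742219 ≈ 382.78.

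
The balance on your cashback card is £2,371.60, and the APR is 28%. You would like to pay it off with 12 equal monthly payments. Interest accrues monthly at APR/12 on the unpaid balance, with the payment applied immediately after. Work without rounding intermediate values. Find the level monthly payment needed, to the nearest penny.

Monthly rate r = 28%/12 = 2.33333% = 0.0233333.
Level-payment amortization: P = B₀·r / (1 − (1+r)^(−n)) = 2371.60·0.0233333 / (1 − 1.02333^(−12)).
Denominator 1 − (1+r)^(−12) = 0.241781196.
P = 55.3373 / 0.241781196 ≈ 228.87.

£228.87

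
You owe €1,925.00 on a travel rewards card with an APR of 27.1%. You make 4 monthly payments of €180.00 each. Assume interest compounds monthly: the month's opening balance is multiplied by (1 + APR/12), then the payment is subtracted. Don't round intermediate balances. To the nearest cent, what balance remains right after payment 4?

Monthly rate r = 27.1%/12 = 2.25833% = 0.0225833.
Each month: B ← B·(1+r) − €180.00.
Month 1: interest €43.47; balance after payment €1,788.47.
Month 2: interest €40.39; balance after payment €1,648.86.
Month 3: interest €37.24; balance after payment €1,506.10.
Month 4: interest €34.01; balance after payment €1,360.11.

€1,360.11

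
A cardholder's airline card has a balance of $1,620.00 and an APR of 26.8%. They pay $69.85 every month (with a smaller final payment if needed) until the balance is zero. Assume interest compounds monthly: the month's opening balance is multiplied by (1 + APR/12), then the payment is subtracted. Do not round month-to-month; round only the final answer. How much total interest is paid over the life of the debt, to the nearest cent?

$687.77

Monthly rate r = 26.8%/12 = 2.23333% = 0.0223333.
Payoff takes n = ⌈−ln(1 − rB₀/P)/ln(1+r)⌉ = ⌈33.039⌉ = 34 payments; the last is $2.72.
Total paid = 33·$69.85 + $2.72 = $2,307.77.
Total interest = total paid − principal = $2,307.77 − $1,620.00 = $687.77.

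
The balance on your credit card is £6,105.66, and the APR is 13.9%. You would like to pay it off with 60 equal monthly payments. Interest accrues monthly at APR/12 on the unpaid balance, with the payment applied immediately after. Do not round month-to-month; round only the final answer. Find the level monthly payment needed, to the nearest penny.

Monthly rate r = 13.9%/12 = 1.15833% = 0.0115833.
Level-payment amortization: P = B₀·r / (1 − (1+r)^(−n)) = 6105.66·0.0115833 / (1 − 1.01158^(−60)).
Denominator 1 − (1+r)^(−60) = 0.498928066.
P = 70.7239 / 0.498928066 ≈ 141.75.

£141.75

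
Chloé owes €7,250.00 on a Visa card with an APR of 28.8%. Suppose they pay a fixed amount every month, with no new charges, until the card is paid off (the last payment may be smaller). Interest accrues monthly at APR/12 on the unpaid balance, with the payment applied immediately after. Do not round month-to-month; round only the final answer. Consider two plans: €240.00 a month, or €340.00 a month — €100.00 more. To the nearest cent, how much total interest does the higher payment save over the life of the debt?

€2,785.83

Monthly rate r = 28.8%/12 = 2.4% = 0.024.
At €240.00/mo: n = ⌈−ln(1 − rB₀/P)/ln(1+r)⌉ = 55 payments (last €104.85); total interest = total paid − €7,250.00 = €5,814.85.
At €340.00/mo: 31 payments (last €79.02); total interest €3,029.02.
Interest saved = €5,814.85 − €3,029.02 = €2,785.83.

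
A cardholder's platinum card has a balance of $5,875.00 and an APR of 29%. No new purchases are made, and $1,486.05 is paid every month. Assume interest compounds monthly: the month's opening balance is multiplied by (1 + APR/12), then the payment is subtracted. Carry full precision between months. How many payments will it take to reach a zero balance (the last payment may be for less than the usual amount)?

Monthly rate r = 29%/12 = 2.41667% = 0.0241667.
Recurrence: B ← B·(1+r) − $1,486.05.
Month 1: interest $141.98; balance after payment $4,530.93.
Month 2: interest $109.50; balance after payment $3,154.38.
Month 3: interest $76.23; balance after payment $1,744.56.
Month 4: interest $42.16; balance after payment $300.67.
Month 5: interest $7.27; balance after payment $0.00.

5 months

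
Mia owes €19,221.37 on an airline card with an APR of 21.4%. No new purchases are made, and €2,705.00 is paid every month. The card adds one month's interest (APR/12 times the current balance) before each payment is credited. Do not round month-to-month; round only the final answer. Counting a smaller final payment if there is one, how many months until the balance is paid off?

Monthly rate r = 21.4%/12 = 1.78333% = 0.0178333.
Recurrence: B ← B·(1+r) − €2,705.00.
Month 1: interest €342.78; balance after payment €16,859.15.
Month 2: interest €300.65; balance after payment €14,454.81.
Closed form: n = −ln(1 − rB₀/P)/ln(1+r) = −ln(0.87328)/ln(1.01783) ≈ 7.666, so the balance reaches zero during payment 8.

8 payments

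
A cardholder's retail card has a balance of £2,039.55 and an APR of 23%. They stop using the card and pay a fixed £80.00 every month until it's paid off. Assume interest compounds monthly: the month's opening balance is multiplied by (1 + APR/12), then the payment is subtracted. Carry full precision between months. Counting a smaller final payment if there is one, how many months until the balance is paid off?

Monthly rate r = 23%/12 = 1.91667% = 0.0191667.
Recurrence: B ← B·(1+r) − £80.00.
Month 1: interest £39.09; balance after payment £1,998.64.
Month 2: interest £38.31; balance after payment £1,956.95.
Closed form: n = −ln(1 − rB₀/P)/ln(1+r) = −ln(0.51136)/ln(1.01917) ≈ 35.327, so the balance reaches zero during payment 36.

36 months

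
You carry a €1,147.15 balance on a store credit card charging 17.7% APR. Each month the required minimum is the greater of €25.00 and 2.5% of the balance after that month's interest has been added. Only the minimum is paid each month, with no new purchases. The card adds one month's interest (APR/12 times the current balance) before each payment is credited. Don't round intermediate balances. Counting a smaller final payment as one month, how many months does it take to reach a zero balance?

Monthly rate r = 17.7%/12 = 1.475% = 0.01475.
While 2.5% of the post-interest balance exceeds €25.00, each month B ← (B·(1+r))·(1 − 0.025), i.e. B shrinks by the factor (1+r)·0.975 = 0.98938.
This holds for months 1–15. Entering month 16 the balance is €977.41; 2.5% of the post-interest balance is now below €25.00, so the flat €25.00 minimum applies from here.
From month 16 a fixed €25.00 at rate r clears €977.41 in 59 more payments. Total: 15 + 59 = 74 months.

74 months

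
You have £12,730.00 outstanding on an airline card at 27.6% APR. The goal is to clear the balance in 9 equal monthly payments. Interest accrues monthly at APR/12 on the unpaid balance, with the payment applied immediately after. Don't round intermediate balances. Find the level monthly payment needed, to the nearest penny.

Monthly rate r = 27.6%/12 = 2.3% = 0.023.
Level-payment amortization: P = B₀·r / (1 − (1+r)^(−n)) = 12730.00·0.023 / (1 − 1.023^(−9)).
Denominator 1 − (1+r)^(−9) = 0.185071894.
P = 292.79 / 0.185071894 ≈ 1582.03.

£1,582.03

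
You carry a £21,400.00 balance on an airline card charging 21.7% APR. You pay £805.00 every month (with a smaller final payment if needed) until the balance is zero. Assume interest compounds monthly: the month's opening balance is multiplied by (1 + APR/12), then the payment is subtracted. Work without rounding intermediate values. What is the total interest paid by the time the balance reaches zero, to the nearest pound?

£8,037

Monthly rate r = 21.7%/12 = 1.80833% = 0.0180833.
Payoff takes n = ⌈−ln(1 − rB₀/P)/ln(1+r)⌉ = ⌈36.566⌉ = 37 payments; the last is £457.10.
Total paid = 36·£805.00 + £457.10 = £29,437.10.
Total interest = total paid − principal = £29,437.10 − £21,400.00 = £8,037.10.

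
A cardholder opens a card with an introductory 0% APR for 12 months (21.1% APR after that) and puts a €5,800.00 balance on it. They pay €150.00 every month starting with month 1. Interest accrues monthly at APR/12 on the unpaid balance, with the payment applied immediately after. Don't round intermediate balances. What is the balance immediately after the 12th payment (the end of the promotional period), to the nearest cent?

Promo months 1–12 at r₀ = 0%/12 = 0; months 13+ at r₁ = 21.1%/12 = 0.0175833.
After month 12 (no interest yet): B = €5,800.00 − 12·€150.00 = €4,000.00.

€4,000.00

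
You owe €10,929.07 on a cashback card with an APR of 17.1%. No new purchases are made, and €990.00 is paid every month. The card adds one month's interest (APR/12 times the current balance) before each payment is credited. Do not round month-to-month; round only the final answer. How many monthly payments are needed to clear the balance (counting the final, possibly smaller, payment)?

Monthly rate r = 17.1%/12 = 1.425% = 0.01425.
Recurrence: B ← B·(1+r) − €990.00.
Month 1: interest €155.74; balance after payment €10,094.81.
Month 2: interest €143.85; balance after payment €9,248.66.
Closed form: n = −ln(1 − rB₀/P)/ln(1+r) = −ln(0.84269)/ln(1.01425) ≈ 12.097, so the balance reaches zero during payment 13.

13 months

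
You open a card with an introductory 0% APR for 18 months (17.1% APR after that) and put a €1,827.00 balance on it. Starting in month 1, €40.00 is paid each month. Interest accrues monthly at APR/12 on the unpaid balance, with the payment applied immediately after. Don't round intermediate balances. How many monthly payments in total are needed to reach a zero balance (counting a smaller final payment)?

54 months

Promo months 1–18 at r₀ = 0%/12 = 0; months 19+ at r₁ = 17.1%/12 = 0.01425.
After month 18 (no interest yet): B = €1,827.00 − 18·€40.00 = €1,107.00.
Then at r₁ with €40.00/mo: n₂ = −ln(1 − r₁·B/P)/ln(1+r₁) ≈ 35.44 → 36 more payments.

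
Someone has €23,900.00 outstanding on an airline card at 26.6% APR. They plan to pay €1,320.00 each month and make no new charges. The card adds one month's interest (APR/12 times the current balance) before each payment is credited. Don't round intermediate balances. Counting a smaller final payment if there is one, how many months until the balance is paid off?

24 payments

Monthly rate r = 26.6%/12 = 2.21667% = 0.0221667.
Recurrence: B ← B·(1+r) − €1,320.00.
Month 1: interest €529.78; balance after payment €23,109.78.
Month 2: interest €512.27; balance after payment €22,302.05.
Closed form: n = −ln(1 − rB₀/P)/ln(1+r) = −ln(0.59865)/ln(1.02217) ≈ 23.402, so the balance reaches zero during payment 24.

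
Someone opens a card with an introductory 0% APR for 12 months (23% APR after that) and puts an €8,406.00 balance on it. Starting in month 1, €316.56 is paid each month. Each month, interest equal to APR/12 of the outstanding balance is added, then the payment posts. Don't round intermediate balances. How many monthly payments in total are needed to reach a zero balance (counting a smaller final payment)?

30 payments

Promo months 1–12 at r₀ = 0%/12 = 0; months 13+ at r₁ = 23%/12 = 0.0191667.
After month 12 (no interest yet): B = €8,406.00 − 12·€316.56 = €4,607.28.
Then at r₁ with €316.56/mo: n₂ = −ln(1 − r₁·B/P)/ln(1+r₁) ≈ 17.23 → 18 more payments.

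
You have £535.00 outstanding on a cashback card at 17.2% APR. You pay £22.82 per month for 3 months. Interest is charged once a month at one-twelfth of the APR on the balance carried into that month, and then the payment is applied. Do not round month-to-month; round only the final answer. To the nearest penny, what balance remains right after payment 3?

£488.89

Monthly rate r = 17.2%/12 = 1.43333% = 0.0143333.
Each month: B ← B·(1+r) − £22.82.
Month 1: interest £7.67; balance after payment £519.85.
Month 2: interest £7.45; balance after payment £504.48.
Month 3: interest £7.23; balance after payment £488.89.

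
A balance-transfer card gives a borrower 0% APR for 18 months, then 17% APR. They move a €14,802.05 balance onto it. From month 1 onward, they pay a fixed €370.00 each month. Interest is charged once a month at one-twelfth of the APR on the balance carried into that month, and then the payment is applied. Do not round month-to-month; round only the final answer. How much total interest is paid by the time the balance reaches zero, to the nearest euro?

€1,685

Promo months 1–18 at r₀ = 0%/12 = 0; months 19+ at r₁ = 17%/12 = 0.0141667.
After month 18 (no interest yet): B = €14,802.05 − 18·€370.00 = €8,142.05.
Then at r₁ with €370.00/mo: n₂ = −ln(1 − r₁·B/P)/ln(1+r₁) ≈ 26.56 → 27 more payments.
Total paid = 44·€370.00 + €207.05 = €16,487.05; interest = €16,487.05 − €14,802.05 = €1,685.00.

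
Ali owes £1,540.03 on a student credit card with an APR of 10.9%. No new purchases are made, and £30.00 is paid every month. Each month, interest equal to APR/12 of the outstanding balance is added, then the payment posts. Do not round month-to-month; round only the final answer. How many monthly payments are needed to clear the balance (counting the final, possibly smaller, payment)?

Monthly rate r = 10.9%/12 = 0.908333% = 0.00908333.
Recurrence: B ← B·(1+r) − £30.00.
Month 1: interest £13.99; balance after payment £1,524.02.
Month 2: interest £13.84; balance after payment £1,507.86.
Closed form: n = −ln(1 − rB₀/P)/ln(1+r) = −ln(0.53371)/ln(1.00908) ≈ 69.440, so the balance reaches zero during payment 70.

70 months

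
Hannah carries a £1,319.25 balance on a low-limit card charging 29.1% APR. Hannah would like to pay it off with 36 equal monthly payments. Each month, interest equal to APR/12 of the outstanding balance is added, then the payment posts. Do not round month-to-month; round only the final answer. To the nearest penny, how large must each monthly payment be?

£55.36

Monthly rate r = 29.1%/12 = 2.425% = 0.02425.
Level-payment amortization: P = B₀·r / (1 − (1+r)^(−n)) = 1319.25·0.02425 / (1 − 1.02425^(−36)).
Denominator 1 − (1+r)^(−36) = 0.577929513.
P = 31.9918 / 0.577929513 ≈ 55.36.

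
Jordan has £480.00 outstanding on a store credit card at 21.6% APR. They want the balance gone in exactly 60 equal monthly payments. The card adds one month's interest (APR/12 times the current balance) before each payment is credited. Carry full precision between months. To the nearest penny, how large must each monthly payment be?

Monthly rate r = 21.6%/12 = 1.8% = 0.018.
Level-payment amortization: P = B₀·r / (1 − (1+r)^(−n)) = 480.00·0.018 / (1 − 1.018^(−60)).
Denominator 1 − (1+r)^(−60) = 0.657126974.
P = 8.64 / 0.657126974 ≈ 13.15.

£13.15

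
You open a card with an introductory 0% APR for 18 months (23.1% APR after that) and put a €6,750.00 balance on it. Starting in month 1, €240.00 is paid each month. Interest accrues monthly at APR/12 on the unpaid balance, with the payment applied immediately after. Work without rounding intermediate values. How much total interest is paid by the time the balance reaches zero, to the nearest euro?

Promo months 1–18 at r₀ = 0%/12 = 0; months 19+ at r₁ = 23.1%/12 = 0.01925.
After month 18 (no interest yet): B = €6,750.00 − 18·€240.00 = €2,430.00.
Then at r₁ with €240.00/mo: n₂ = −ln(1 − r₁·B/P)/ln(1+r₁) ≈ 11.37 → 12 more payments.
Total paid = 29·€240.00 + €89.38 = €7,049.38; interest = €7,049.38 − €6,750.00 = €299.38.

€299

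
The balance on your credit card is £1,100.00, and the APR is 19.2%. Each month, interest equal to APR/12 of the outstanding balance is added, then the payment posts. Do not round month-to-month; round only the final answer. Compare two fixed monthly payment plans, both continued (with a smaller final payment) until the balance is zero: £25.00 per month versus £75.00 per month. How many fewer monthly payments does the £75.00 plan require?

Monthly rate r = 19.2%/12 = 1.6% = 0.016.
At £25.00/mo: n = ⌈−ln(1 − rB₀/P)/ln(1+r)⌉ = 77 payments (last £17.40); total interest = total paid − £1,100.00 = £817.40.
At £75.00/mo: 17 payments (last £63.72); total interest £163.72.
Payments saved = 77 − 17 = 60.

60 fewer payments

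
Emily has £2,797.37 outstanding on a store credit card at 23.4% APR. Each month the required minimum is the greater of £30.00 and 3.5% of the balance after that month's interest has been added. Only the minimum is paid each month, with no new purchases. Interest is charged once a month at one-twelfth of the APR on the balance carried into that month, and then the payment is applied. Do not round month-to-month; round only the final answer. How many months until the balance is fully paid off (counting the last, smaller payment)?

Monthly rate r = 23.4%/12 = 1.95% = 0.0195.
While 3.5% of the post-interest balance exceeds £30.00, each month B ← (B·(1+r))·(1 − 0.035), i.e. B shrinks by the factor (1+r)·0.965 = 0.98382.
This holds for months 1–74. Entering month 75 the balance is £836.42; 3.5% of the post-interest balance is now below £30.00, so the flat £30.00 minimum applies from here.
From month 75 a fixed £30.00 at rate r clears £836.42 in 41 more payments. Total: 74 + 41 = 115 months.

115 months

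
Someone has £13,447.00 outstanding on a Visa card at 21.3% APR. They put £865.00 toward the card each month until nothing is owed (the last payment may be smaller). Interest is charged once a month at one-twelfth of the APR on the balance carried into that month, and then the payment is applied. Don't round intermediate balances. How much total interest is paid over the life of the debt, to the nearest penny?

Monthly rate r = 21.3%/12 = 1.775% = 0.01775.
Payoff takes n = ⌈−ln(1 − rB₀/P)/ln(1+r)⌉ = ⌈18.351⌉ = 19 payments; the last is £305.43.
Total paid = 18·£865.00 + £305.43 = £15,875.43.
Total interest = total paid − principal = £15,875.43 − £13,447.00 = £2,428.43.

£2,428.43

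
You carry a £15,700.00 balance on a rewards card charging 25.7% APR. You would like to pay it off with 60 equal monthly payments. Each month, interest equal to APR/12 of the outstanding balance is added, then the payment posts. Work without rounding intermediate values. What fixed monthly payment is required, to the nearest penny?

Monthly rate r = 25.7%/12 = 2.14167% = 0.0214167.
Level-payment amortization: P = B₀·r / (1 − (1+r)^(−n)) = 15700.00·0.0214167 / (1 − 1.02142^(−60)).
Denominator 1 − (1+r)^(−60) = 0.719570565.
P = 336.242 / 0.719570565 ≈ 467.28.

£467.28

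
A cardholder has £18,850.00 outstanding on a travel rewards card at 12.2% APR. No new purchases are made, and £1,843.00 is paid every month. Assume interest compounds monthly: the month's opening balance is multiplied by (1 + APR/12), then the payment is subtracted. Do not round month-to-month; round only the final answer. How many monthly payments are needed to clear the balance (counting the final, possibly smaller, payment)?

Monthly rate r = 12.2%/12 = 1.01667% = 0.0101667.
Recurrence: B ← B·(1+r) − £1,843.00.
Month 1: interest £191.64; balance after payment £17,198.64.
Month 2: interest £174.85; balance after payment £15,530.49.
Closed form: n = −ln(1 − rB₀/P)/ln(1+r) = −ln(0.89602)/ln(1.01017) ≈ 10.854, so the balance reaches zero during payment 11.

11 months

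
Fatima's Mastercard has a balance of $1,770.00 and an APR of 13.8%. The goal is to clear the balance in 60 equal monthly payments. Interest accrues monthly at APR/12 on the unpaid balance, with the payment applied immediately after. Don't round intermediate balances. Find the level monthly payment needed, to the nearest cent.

$41.00

Monthly rate r = 13.8%/12 = 1.15% = 0.0115.
Level-payment amortization: P = B₀·r / (1 − (1+r)^(−n)) = 1770.00·0.0115 / (1 − 1.0115^(−60)).
Denominator 1 − (1+r)^(−60) = 0.496445161.
P = 20.355 / 0.496445161 ≈ 41.00.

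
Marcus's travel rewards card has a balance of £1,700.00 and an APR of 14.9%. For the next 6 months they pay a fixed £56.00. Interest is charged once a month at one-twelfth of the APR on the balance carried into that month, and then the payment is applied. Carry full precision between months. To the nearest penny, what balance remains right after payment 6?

£1,484.04

Monthly rate r = 14.9%/12 = 1.24167% = 0.0124167.
Each month: B ← B·(1+r) − £56.00.
Month 1: interest £21.11; balance after payment £1,665.11.
Month 2: interest £20.68; balance after payment £1,629.78.
Month 3: interest £20.24; balance after payment £1,594.02.
Month 4: interest £19.79; balance after payment £1,557.81.
Month 5: interest £19.34; balance after payment £1,521.16.
Month 6: interest £18.89; balance after payment £1,484.04.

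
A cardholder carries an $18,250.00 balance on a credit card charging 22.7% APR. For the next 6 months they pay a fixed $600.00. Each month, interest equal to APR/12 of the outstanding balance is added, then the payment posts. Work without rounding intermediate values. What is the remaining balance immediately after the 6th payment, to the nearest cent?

$16,647.23

Monthly rate r = 22.7%/12 = 1.89167% = 0.0189167.
Each month: B ← B·(1+r) − $600.00.
Month 1: interest $345.23; balance after payment $17,995.23.
Month 2: interest $340.41; balance after payment $17,735.64.
Month 3: interest $335.50; balance after payment $17,471.14.
Month 4: interest $330.50; balance after payment $17,201.63.
Month 5: interest $325.40; balance after payment $16,927.03.
Month 6: interest $320.20; balance after payment $16,647.23.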